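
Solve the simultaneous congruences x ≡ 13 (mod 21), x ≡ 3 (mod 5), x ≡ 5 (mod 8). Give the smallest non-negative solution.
The moduli 21, 5, 8 are pairwise coprime, so by the CRT there is a unique solution mod 21·5·8 = 840.
Solve by successive substitution. Start with x ≡ 13 (mod 21).
  Combine with x ≡ 3 (mod 5): write x = 13 + 21·t and require 13 + 21·t ≡ 3 (mod 5), i.e. 21·t ≡ 3 − 13 ≡ 0 (mod 5). Since 21^(−1) ≡ 1 (mod 5) (21 ≡ 1 (mod 5)), t ≡ 1·0 ≡ 0 (mod 5). So x ≡ 13 + 21·0 = 13 (mod 105).
  Combine with x ≡ 5 (mod 8): write x = 13 + 105·t and require 13 + 105·t ≡ 5 (mod 8), i.e. 105·t ≡ 5 − 13 ≡ 0 (mod 8). Since 105^(−1) ≡ 1 (mod 8) (105 ≡ 1 (mod 8)), t ≡ 1·0 ≡ 0 (mod 8). So x ≡ 13 + 105·0 = 13 (mod 840).
Unique solution in [0, 840): x = 13.

Final answer: x ≡ 13 (mod 840); the representative in [0, 840) is 13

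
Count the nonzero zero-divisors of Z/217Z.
Z/217Z has 36 nonzero zero-divisors

In Z/217Z each nonzero element is either a unit (gcd with 217 is 1) or a zero-divisor (gcd > 1). The number of units is φ(217): factorise 217 = 7 · 31, so φ(217) = (7 − 1) · (31 − 1) = 6 · 30 = 180. The nonzero elements number 217 − 1 = 216. Hence the nonzero zero-divisors number 216 − 180 = 36.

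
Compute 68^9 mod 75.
Use repeated squaring. Binary(9) = 1001. Walk through the bits of the exponent 9 left-to-right: at each bit after the leading one, square the running value, then multiply by 68 if the bit is 1 (always reducing mod 75):
  bit 1 = 1 (leading): start with 68.
  bit 2 = 0: square 68^2 = 4624 ≡ 49 (mod 75).
  bit 3 = 0: square 49^2 = 2401 ≡ 1 (mod 75).
  bit 4 = 1: square 1^2 = 1; bit is 1, so multiply 1·68 = 68 (mod 75).
Final value: 68^9 ≡ 68 (mod 75).

Final answer: 68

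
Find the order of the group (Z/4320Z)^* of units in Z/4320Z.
|(Z/4320Z)^*| = 1152

(Z/4320Z)^* consists of the classes a with gcd(a, 4320) = 1, so its order is φ(4320). φ is multiplicative, with φ(p^e) = p^e − p^(e−1). Factorise 4320 = 2^5 · 3^3 · 5. Then
  φ(4320) = (2^5 − 2^4) · (3^3 − 3^2) · (5 − 1) = 16 · 18 · 4 = 1152.
Thus |(Z/4320Z)^*| = 1152.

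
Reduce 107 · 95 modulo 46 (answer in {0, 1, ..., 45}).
45

Reduce the factors first: 107 ≡ 15, 95 ≡ 3 (mod 46), so 107 · 95 ≡ 15 · 3 (mod 46). 15 · 3 = 45. Dividing by 46: 45 = 0·46 + 45. So (107 · 95) mod 46 = 45.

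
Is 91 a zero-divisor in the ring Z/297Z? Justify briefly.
NO

gcd(91, 297) = 1, so 91 is a unit in Z/297Z (it has a multiplicative inverse). A unit cannot be a zero-divisor: if 91·b ≡ 0 then multiplying both sides by 91^(−1) gives b ≡ 0. So 91 is not a zero-divisor.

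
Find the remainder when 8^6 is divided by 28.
Use repeated squaring. Binary(6) = 110. Walk through the bits of the exponent 6 left-to-right: at each bit after the leading one, square the running value, then multiply by 8 if the bit is 1 (always reducing mod 28):
  bit 1 = 1 (leading): start with 8.
  bit 2 = 1: square 8^2 = 64 ≡ 8; bit is 1, so multiply 8·8 = 64 ≡ 8 (mod 28).
  bit 3 = 0: square 8^2 = 64 ≡ 8 (mod 28).
Final value: 8^6 ≡ 8 (mod 28).

Final answer: 8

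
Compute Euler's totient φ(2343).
φ(2343) = 1400

φ is multiplicative, with φ(p^e) = p^e − p^(e−1). Factorise 2343 = 3 · 11 · 71. Then
  φ(2343) = (3 − 1) · (11 − 1) · (71 − 1) = 2 · 10 · 70 = 1400.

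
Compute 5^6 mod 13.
12

Use repeated squaring. Binary(6) = 110. Walk through the bits of the exponent 6 left-to-right: at each bit after the leading one, square the running value, then multiply by 5 if the bit is 1 (always reducing mod 13):
  bit 1 = 1 (leading): start with 5.
  bit 2 = 1: square 5^2 = 25 ≡ 12; bit is 1, so multiply 12·5 = 60 ≡ 8 (mod 13).
  bit 3 = 0: square 8^2 = 64 ≡ 12 (mod 13).
Final value: 5^6 ≡ 12 (mod 13).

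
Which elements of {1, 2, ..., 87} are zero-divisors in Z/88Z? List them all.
nonzero zero-divisors of Z/88Z = {2, 4, 6, 8, 10, 11, 12, 14, 16, 18, 20, 22, 24, 26, 28, 30, 32, 33, 34, 36, 38, 40, 42, 44, 46, 48, 50, 52, 54, 55, 56, 58, 60, 62, 64, 66, 68, 70, 72, 74, 76, 77, 78, 80, 82, 84, 86}

An element a ∈ Z/88Z (with a ≠ 0) is a zero-divisor iff gcd(a, 88) > 1 (because a is a unit precisely when gcd(a, n) = 1, and in Z/nZ every nonzero, non-unit element is a zero-divisor). Scan a = 1, ..., 87 and keep those with gcd(a, 88) > 1:
  gcd(2, 88) = 2, gcd(4, 88) = 4, gcd(6, 88) = 2, gcd(8, 88) = 8, gcd(10, 88) = 2, gcd(11, 88) = 11, gcd(12, 88) = 4, gcd(14, 88) = 2, gcd(16, 88) = 8, gcd(18, 88) = 2, gcd(20, 88) = 4, gcd(22, 88) = 22, gcd(24, 88) = 8, gcd(26, 88) = 2, gcd(28, 88) = 4, gcd(30, 88) = 2, gcd(32, 88) = 8, gcd(33, 88) = 11, gcd(34, 88) = 2, gcd(36, 88) = 4, gcd(38, 88) = 2, gcd(40, 88) = 8, gcd(42, 88) = 2, gcd(44, 88) = 44, gcd(46, 88) = 2, gcd(48, 88) = 8, gcd(50, 88) = 2, gcd(52, 88) = 4, gcd(54, 88) = 2, gcd(55, 88) = 11, gcd(56, 88) = 8, gcd(58, 88) = 2, gcd(60, 88) = 4, gcd(62, 88) = 2, gcd(64, 88) = 8, gcd(66, 88) = 22, gcd(68, 88) = 4, gcd(70, 88) = 2, gcd(72, 88) = 8, gcd(74, 88) = 2, gcd(76, 88) = 4, gcd(77, 88) = 11, gcd(78, 88) = 2, gcd(80, 88) = 8, gcd(82, 88) = 2, gcd(84, 88) = 4, gcd(86, 88) = 2.
All other a ∈ {1, ..., 87} have gcd(a, 88) = 1 and are units. So the nonzero zero-divisors are exactly the 47 values of a appearing in this scan.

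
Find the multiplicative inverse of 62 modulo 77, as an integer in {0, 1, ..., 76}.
Apply the extended Euclidean algorithm to (77, 62), tracking rows (r, s, t) with s·77 + t·62 = r. Each division r_prev = q·r_cur + r_new produces the new row as (previous row) − q·(current row):
  row A: (77, 1, 0)   [1·77 + 0·62 = 77]
  row B: (62, 0, 1)   [0·77 + 1·62 = 62]
  77 = 1·62 + 15   → row C = row A − 1·row B = (15, 1, −1)   [check: 1·77 − 1·62 = 15]
  62 = 4·15 + 2   → row D = row B − 4·row C = (2, −4, 5)   [check: −4·77 + 5·62 = 2]
  15 = 7·2 + 1   → row E = row C − 7·row D = (1, 29, −36)   [check: 29·77 − 36·62 = 1]
  2 = 2·1 + 0   → remainder 0, stop. gcd = 1 (last nonzero row E).
The gcd is 1, so 62 is invertible mod 77. The last nonzero row gives 29·77 − 36·62 = 1, so t = −36. So 62^(−1) ≡ −36 ≡ 41 (mod 77). Verify: 62 · 41 = 2542 ≡ 1 (mod 77). ✓

Final answer: 62^(−1) ≡ 41 (mod 77)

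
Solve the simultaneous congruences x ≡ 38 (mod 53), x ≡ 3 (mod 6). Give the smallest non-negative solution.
x ≡ 303 (mod 318); the representative in [0, 318) is 303

The moduli 53, 6 are pairwise coprime, so by the CRT there is a unique solution mod 53·6 = 318.
Solve by successive substitution. Start with x ≡ 38 (mod 53).
  Combine with x ≡ 3 (mod 6): write x = 38 + 53·t and require 38 + 53·t ≡ 3 (mod 6), i.e. 53·t ≡ 3 − 38 ≡ 1 (mod 6). Since 53^(−1) ≡ 5 (mod 6) (53 ≡ 5 (mod 6)), t ≡ 5·1 ≡ 5 (mod 6). So x ≡ 38 + 53·5 = 303 (mod 318).
Unique solution in [0, 318): x = 303.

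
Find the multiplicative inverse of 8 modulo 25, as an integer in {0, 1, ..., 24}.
Apply the extended Euclidean algorithm to (25, 8), tracking rows (r, s, t) with s·25 + t·8 = r. Each division r_prev = q·r_cur + r_new produces the new row as (previous row) − q·(current row):
  row A: (25, 1, 0)   [1·25 + 0·8 = 25]
  row B: (8, 0, 1)   [0·25 + 1·8 = 8]
  25 = 3·8 + 1   → row C = row A − 3·row B = (1, 1, −3)   [check: 1·25 − 3·8 = 1]
  8 = 8·1 + 0   → remainder 0, stop. gcd = 1 (last nonzero row C).
The gcd is 1, so 8 is invertible mod 25. The last nonzero row gives 1·25 − 3·8 = 1, so t = −3. So 8^(−1) ≡ −3 ≡ 22 (mod 25). Verify: 8 · 22 = 176 ≡ 1 (mod 25). ✓

Final answer: 8^(−1) ≡ 22 (mod 25)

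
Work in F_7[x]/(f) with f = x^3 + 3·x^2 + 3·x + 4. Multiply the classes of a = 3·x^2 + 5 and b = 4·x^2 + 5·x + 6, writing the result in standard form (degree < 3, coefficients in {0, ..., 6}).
Multiply as integer polynomials: a · b = 12·x^4 + 15·x^3 + 38·x^2 + 25·x + 30. Reducing coefficients mod 7: a · b ≡ 5·x^4 + x^3 + 3·x^2 + 4·x + 2. Now divide by f(x) = x^3 + 3·x^2 + 3·x + 4 in F_7[x], eliminating the leading term at each step:
  leading term 5·x^4: subtract (5·x)·f(x) = 5·x^4 + x^3 + x^2 + 6·x, leaving 2·x^2 + 5·x + 2 (coefficients mod 7)
The degree is now < 3, so this is the remainder. Hence a · b ≡ 2·x^2 + 5·x + 2 in F_7[x]/(f).

Final answer: a · b ≡ 2·x^2 + 5·x + 2 (mod f(x))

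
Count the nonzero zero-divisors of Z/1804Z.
In Z/1804Z each nonzero element is either a unit (gcd with 1804 is 1) or a zero-divisor (gcd > 1). The number of units is φ(1804): factorise 1804 = 2^2 · 11 · 41, so φ(1804) = (2^2 − 2^1) · (11 − 1) · (41 − 1) = 2 · 10 · 40 = 800. The nonzero elements number 1804 − 1 = 1803. Hence the nonzero zero-divisors number 1803 − 800 = 1003.

Final answer: Z/1804Z has 1003 nonzero zero-divisors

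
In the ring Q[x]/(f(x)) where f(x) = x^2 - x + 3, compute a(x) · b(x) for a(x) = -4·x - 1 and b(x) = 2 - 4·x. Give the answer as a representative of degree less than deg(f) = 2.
First multiply in Q[x] without reducing: a · b = 16·x^2 - 4·x - 2. Now divide by f(x) = x^2 - x + 3, eliminating the leading term at each step:
  leading term 16·x^2: subtract (16)·f(x) = 16·x^2 - 16·x + 48, leaving 12·x - 50
The degree is now < 2, so this is the remainder. Hence a · b ≡ 12·x - 50 in Q[x]/(f).

Final answer: a · b ≡ 12·x - 50 (mod f(x))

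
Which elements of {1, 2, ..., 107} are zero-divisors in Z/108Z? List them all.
An element a ∈ Z/108Z (with a ≠ 0) is a zero-divisor iff gcd(a, 108) > 1 (because a is a unit precisely when gcd(a, n) = 1, and in Z/nZ every nonzero, non-unit element is a zero-divisor). Scan a = 1, ..., 107 and keep those with gcd(a, 108) > 1:
  gcd(2, 108) = 2, gcd(3, 108) = 3, gcd(4, 108) = 4, gcd(6, 108) = 6, gcd(8, 108) = 4, gcd(9, 108) = 9, gcd(10, 108) = 2, gcd(12, 108) = 12, gcd(14, 108) = 2, gcd(15, 108) = 3, gcd(16, 108) = 4, gcd(18, 108) = 18, gcd(20, 108) = 4, gcd(21, 108) = 3, gcd(22, 108) = 2, gcd(24, 108) = 12, gcd(26, 108) = 2, gcd(27, 108) = 27, gcd(28, 108) = 4, gcd(30, 108) = 6, gcd(32, 108) = 4, gcd(33, 108) = 3, gcd(34, 108) = 2, gcd(36, 108) = 36, gcd(38, 108) = 2, gcd(39, 108) = 3, gcd(40, 108) = 4, gcd(42, 108) = 6, gcd(44, 108) = 4, gcd(45, 108) = 9, gcd(46, 108) = 2, gcd(48, 108) = 12, gcd(50, 108) = 2, gcd(51, 108) = 3, gcd(52, 108) = 4, gcd(54, 108) = 54, gcd(56, 108) = 4, gcd(57, 108) = 3, gcd(58, 108) = 2, gcd(60, 108) = 12, gcd(62, 108) = 2, gcd(63, 108) = 9, gcd(64, 108) = 4, gcd(66, 108) = 6, gcd(68, 108) = 4, gcd(69, 108) = 3, gcd(70, 108) = 2, gcd(72, 108) = 36, gcd(74, 108) = 2, gcd(75, 108) = 3, gcd(76, 108) = 4, gcd(78, 108) = 6, gcd(80, 108) = 4, gcd(81, 108) = 27, gcd(82, 108) = 2, gcd(84, 108) = 12, gcd(86, 108) = 2, gcd(87, 108) = 3, gcd(88, 108) = 4, gcd(90, 108) = 18, gcd(92, 108) = 4, gcd(93, 108) = 3, gcd(94, 108) = 2, gcd(96, 108) = 12, gcd(98, 108) = 2, gcd(99, 108) = 9, gcd(100, 108) = 4, gcd(102, 108) = 6, gcd(104, 108) = 4, gcd(105, 108) = 3, gcd(106, 108) = 2.
All other a ∈ {1, ..., 107} have gcd(a, 108) = 1 and are units. So the nonzero zero-divisors are exactly the 71 values of a appearing in this scan.

Final answer: nonzero zero-divisors of Z/108Z = {2, 3, 4, 6, 8, 9, 10, 12, 14, 15, 16, 18, 20, 21, 22, 24, 26, 27, 28, 30, 32, 33, 34, 36, 38, 39, 40, 42, 44, 45, 46, 48, 50, 51, 52, 54, 56, 57, 58, 60, 62, 63, 64, 66, 68, 69, 70, 72, 74, 75, 76, 78, 80, 81, 82, 84, 86, 87, 88, 90, 92, 93, 94, 96, 98, 99, 100, 102, 104, 105, 106}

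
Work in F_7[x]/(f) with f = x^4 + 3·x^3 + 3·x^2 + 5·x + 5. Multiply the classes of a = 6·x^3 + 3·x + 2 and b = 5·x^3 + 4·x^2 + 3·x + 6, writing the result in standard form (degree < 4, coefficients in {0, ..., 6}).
a · b ≡ 5·x^3 + 5·x^2 + 6·x (mod f(x))

Multiply as integer polynomials: a · b = 30·x^6 + 24·x^5 + 33·x^4 + 58·x^3 + 17·x^2 + 24·x + 12. Reducing coefficients mod 7: a · b ≡ 2·x^6 + 3·x^5 + 5·x^4 + 2·x^3 + 3·x^2 + 3·x + 5. Now divide by f(x) = x^4 + 3·x^3 + 3·x^2 + 5·x + 5 in F_7[x], eliminating the leading term at each step:
  leading term 2·x^6: subtract (2·x^2)·f(x) = 2·x^6 + 6·x^5 + 6·x^4 + 3·x^3 + 3·x^2, leaving 4·x^5 + 6·x^4 + 6·x^3 + 3·x + 5 (coefficients mod 7)
  leading term 4·x^5: subtract (4·x)·f(x) = 4·x^5 + 5·x^4 + 5·x^3 + 6·x^2 + 6·x, leaving x^4 + x^3 + x^2 + 4·x + 5 (coefficients mod 7)
  leading term x^4: subtract (1)·f(x) = x^4 + 3·x^3 + 3·x^2 + 5·x + 5, leaving 5·x^3 + 5·x^2 + 6·x (coefficients mod 7)
The degree is now < 4, so this is the remainder. Hence a · b ≡ 5·x^3 + 5·x^2 + 6·x in F_7[x]/(f).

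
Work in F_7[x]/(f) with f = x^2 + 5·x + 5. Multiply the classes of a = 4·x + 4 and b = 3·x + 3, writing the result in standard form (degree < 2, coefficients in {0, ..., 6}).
Multiply as integer polynomials: a · b = 12·x^2 + 24·x + 12. Reducing coefficients mod 7: a · b ≡ 5·x^2 + 3·x + 5. Now divide by f(x) = x^2 + 5·x + 5 in F_7[x], eliminating the leading term at each step:
  leading term 5·x^2: subtract (5)·f(x) = 5·x^2 + 4·x + 4, leaving 6·x + 1 (coefficients mod 7)
The degree is now < 2, so this is the remainder. Hence a · b ≡ 6·x + 1 in F_7[x]/(f).

Final answer: a · b ≡ 6·x + 1 (mod f(x))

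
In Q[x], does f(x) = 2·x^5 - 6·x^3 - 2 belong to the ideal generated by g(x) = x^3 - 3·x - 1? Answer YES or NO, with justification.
In Q[x] the ideal (g) consists of all multiples of g, so f ∈ (g) iff g | f, i.e. iff the remainder of f on division by g is 0. Divide f by g (g is monic, so eliminate the leading term of the running remainder at each step):
  leading term 2·x^5: subtract (2·x^2)·g(x) = 2·x^5 - 6·x^3 - 2·x^2, leaving 2·x^2 - 2
The remainder r(x) = 2·x^2 - 2 ≠ 0 (and deg r < deg g), so g ∤ f, i.e. f ∉ (g).

Final answer: NO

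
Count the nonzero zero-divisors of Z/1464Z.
In Z/1464Z each nonzero element is either a unit (gcd with 1464 is 1) or a zero-divisor (gcd > 1). The number of units is φ(1464): factorise 1464 = 2^3 · 3 · 61, so φ(1464) = (2^3 − 2^2) · (3 − 1) · (61 − 1) = 4 · 2 · 60 = 480. The nonzero elements number 1464 − 1 = 1463. Hence the nonzero zero-divisors number 1463 − 480 = 983.

Final answer: Z/1464Z has 983 nonzero zero-divisors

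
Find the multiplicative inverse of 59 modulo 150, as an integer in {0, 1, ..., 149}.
Apply the extended Euclidean algorithm to (150, 59), tracking rows (r, s, t) with s·150 + t·59 = r. Each division r_prev = q·r_cur + r_new produces the new row as (previous row) − q·(current row):
  row A: (150, 1, 0)   [1·150 + 0·59 = 150]
  row B: (59, 0, 1)   [0·150 + 1·59 = 59]
  150 = 2·59 + 32   → row C = row A − 2·row B = (32, 1, −2)   [check: 1·150 − 2·59 = 32]
  59 = 1·32 + 27   → row D = row B − 1·row C = (27, −1, 3)   [check: −1·150 + 3·59 = 27]
  32 = 1·27 + 5   → row E = row C − 1·row D = (5, 2, −5)   [check: 2·150 − 5·59 = 5]
  27 = 5·5 + 2   → row F = row D − 5·row E = (2, −11, 28)   [check: −11·150 + 28·59 = 2]
  5 = 2·2 + 1   → row G = row E − 2·row F = (1, 24, −61)   [check: 24·150 − 61·59 = 1]
  2 = 2·1 + 0   → remainder 0, stop. gcd = 1 (last nonzero row G).
The gcd is 1, so 59 is invertible mod 150. The last nonzero row gives 24·150 − 61·59 = 1, so t = −61. So 59^(−1) ≡ −61 ≡ 89 (mod 150). Verify: 59 · 89 = 5251 ≡ 1 (mod 150). ✓

Final answer: 59^(−1) ≡ 89 (mod 150)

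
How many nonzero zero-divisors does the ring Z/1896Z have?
In Z/1896Z each nonzero element is either a unit (gcd with 1896 is 1) or a zero-divisor (gcd > 1). The number of units is φ(1896): factorise 1896 = 2^3 · 3 · 79, so φ(1896) = (2^3 − 2^2) · (3 − 1) · (79 − 1) = 4 · 2 · 78 = 624. The nonzero elements number 1896 − 1 = 1895. Hence the nonzero zero-divisors number 1895 − 624 = 1271.

Final answer: Z/1896Z has 1271 nonzero zero-divisors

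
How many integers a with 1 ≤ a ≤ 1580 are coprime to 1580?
The number of a ∈ {1, ..., 1580} with gcd(a, 1580) = 1 is by definition Euler's totient φ(1580). φ is multiplicative, with φ(p^e) = p^e − p^(e−1). Factorise 1580 = 2^2 · 5 · 79. Then
  φ(1580) = (2^2 − 2^1) · (5 − 1) · (79 − 1) = 2 · 4 · 78 = 624.
So there are 624 such integers.

Final answer: 624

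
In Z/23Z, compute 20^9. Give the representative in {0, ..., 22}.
5

Use repeated squaring. Binary(9) = 1001. Walk through the bits of the exponent 9 left-to-right: at each bit after the leading one, square the running value, then multiply by 20 if the bit is 1 (always reducing mod 23):
  bit 1 = 1 (leading): start with 20.
  bit 2 = 0: square 20^2 = 400 ≡ 9 (mod 23).
  bit 3 = 0: square 9^2 = 81 ≡ 12 (mod 23).
  bit 4 = 1: square 12^2 = 144 ≡ 6; bit is 1, so multiply 6·20 = 120 ≡ 5 (mod 23).
Final value: 20^9 ≡ 5 (mod 23).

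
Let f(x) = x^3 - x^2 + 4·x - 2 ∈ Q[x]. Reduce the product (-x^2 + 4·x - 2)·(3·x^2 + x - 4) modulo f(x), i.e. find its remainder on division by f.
First multiply in Q[x] without reducing: a · b = -3·x^4 + 11·x^3 + 2·x^2 - 18·x + 8. Now divide by f(x) = x^3 - x^2 + 4·x - 2, eliminating the leading term at each step:
  leading term -3·x^4: subtract (-3·x)·f(x) = -3·x^4 + 3·x^3 - 12·x^2 + 6·x, leaving 8·x^3 + 14·x^2 - 24·x + 8
  leading term 8·x^3: subtract (8)·f(x) = 8·x^3 - 8·x^2 + 32·x - 16, leaving 22·x^2 - 56·x + 24
The degree is now < 3, so this is the remainder. Hence a · b ≡ 22·x^2 - 56·x + 24 in Q[x]/(f).

Final answer: a · b ≡ 22·x^2 - 56·x + 24 (mod f(x))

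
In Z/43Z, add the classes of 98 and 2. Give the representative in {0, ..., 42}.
Reduce the summands first: 98 ≡ 12 (mod 43), so 98 + 2 ≡ 12 + 2 (mod 43). 12 + 2 = 14; 14 = 0·43 + 14, so (98 + 2) mod 43 = 14.

Final answer: 14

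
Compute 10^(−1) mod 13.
10^(−1) ≡ 4 (mod 13)

Apply the extended Euclidean algorithm to (13, 10), tracking rows (r, s, t) with s·13 + t·10 = r. Each division r_prev = q·r_cur + r_new produces the new row as (previous row) − q·(current row):
  row A: (13, 1, 0)   [1·13 + 0·10 = 13]
  row B: (10, 0, 1)   [0·13 + 1·10 = 10]
  13 = 1·10 + 3   → row C = row A − 1·row B = (3, 1, −1)   [check: 1·13 − 1·10 = 3]
  10 = 3·3 + 1   → row D = row B − 3·row C = (1, −3, 4)   [check: −3·13 + 4·10 = 1]
  3 = 3·1 + 0   → remainder 0, stop. gcd = 1 (last nonzero row D).
The gcd is 1, so 10 is invertible mod 13. The last nonzero row gives −3·13 + 4·10 = 1, so t = 4. So 10^(−1) ≡ 4 (mod 13). Verify: 10 · 4 = 40 ≡ 1 (mod 13). ✓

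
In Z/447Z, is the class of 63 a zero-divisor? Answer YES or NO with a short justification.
gcd(63, 447) = 3 > 1, so 63 is not a unit in Z/447Z. In Z/nZ every nonzero non-unit is a zero-divisor: explicitly, take b = 447/gcd = 149 ≠ 0 (mod 447); then 63·149 = 9387 = 21·447, i.e. 63·149 ≡ 0 (mod 447). So 63 is a zero-divisor.

Final answer: YES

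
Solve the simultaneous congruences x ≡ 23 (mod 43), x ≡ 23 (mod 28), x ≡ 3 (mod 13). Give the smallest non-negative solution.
x ≡ 4839 (mod 15652); the representative in [0, 15652) is 4839

The moduli 43, 28, 13 are pairwise coprime, so by the CRT there is a unique solution mod 43·28·13 = 15652.
Solve by successive substitution. Start with x ≡ 23 (mod 43).
  Combine with x ≡ 23 (mod 28): write x = 23 + 43·t and require 23 + 43·t ≡ 23 (mod 28), i.e. 43·t ≡ 23 − 23 ≡ 0 (mod 28). Since 43^(−1) ≡ 15 (mod 28) (43 ≡ 15 (mod 28)), t ≡ 15·0 ≡ 0 (mod 28). So x ≡ 23 + 43·0 = 23 (mod 1204).
  Combine with x ≡ 3 (mod 13): write x = 23 + 1204·t and require 23 + 1204·t ≡ 3 (mod 13), i.e. 1204·t ≡ 3 − 23 ≡ 6 (mod 13). Since 1204^(−1) ≡ 5 (mod 13) (1204 ≡ 8 (mod 13)), t ≡ 5·6 ≡ 4 (mod 13). So x ≡ 23 + 1204·4 = 4839 (mod 15652).
Unique solution in [0, 15652): x = 4839.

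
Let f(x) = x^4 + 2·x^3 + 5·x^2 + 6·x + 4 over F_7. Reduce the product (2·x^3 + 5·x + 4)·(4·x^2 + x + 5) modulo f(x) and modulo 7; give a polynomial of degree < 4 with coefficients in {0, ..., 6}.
Multiply as integer polynomials: a · b = 8·x^5 + 2·x^4 + 30·x^3 + 21·x^2 + 29·x + 20. Reducing coefficients mod 7: a · b ≡ x^5 + 2·x^4 + 2·x^3 + x + 6. Now divide by f(x) = x^4 + 2·x^3 + 5·x^2 + 6·x + 4 in F_7[x], eliminating the leading term at each step:
  leading term x^5: subtract (x)·f(x) = x^5 + 2·x^4 + 5·x^3 + 6·x^2 + 4·x, leaving 4·x^3 + x^2 + 4·x + 6 (coefficients mod 7)
The degree is now < 4, so this is the remainder. Hence a · b ≡ 4·x^3 + x^2 + 4·x + 6 in F_7[x]/(f).

Final answer: a · b ≡ 4·x^3 + x^2 + 4·x + 6 (mod f(x))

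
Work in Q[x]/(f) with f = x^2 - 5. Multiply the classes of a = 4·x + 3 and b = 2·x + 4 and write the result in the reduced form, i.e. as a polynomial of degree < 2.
a · b ≡ 22·x + 52 (mod f(x))

First multiply in Q[x] without reducing: a · b = 8·x^2 + 22·x + 12. Now divide by f(x) = x^2 - 5, eliminating the leading term at each step:
  leading term 8·x^2: subtract (8)·f(x) = 8·x^2 - 40, leaving 22·x + 52
The degree is now < 2, so this is the remainder. Hence a · b ≡ 22·x + 52 in Q[x]/(f).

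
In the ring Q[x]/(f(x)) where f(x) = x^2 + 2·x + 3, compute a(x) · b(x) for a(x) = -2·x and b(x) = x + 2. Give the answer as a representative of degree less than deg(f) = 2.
First multiply in Q[x] without reducing: a · b = -2·x^2 - 4·x. Now divide by f(x) = x^2 + 2·x + 3, eliminating the leading term at each step:
  leading term -2·x^2: subtract (-2)·f(x) = -2·x^2 - 4·x - 6, leaving 6
The degree is now < 2, so this is the remainder. Hence a · b ≡ 6 in Q[x]/(f).

Final answer: a · b ≡ 6 (mod f(x))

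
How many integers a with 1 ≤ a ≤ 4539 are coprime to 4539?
The number of a ∈ {1, ..., 4539} with gcd(a, 4539) = 1 is by definition Euler's totient φ(4539). φ is multiplicative, with φ(p^e) = p^e − p^(e−1). Factorise 4539 = 3 · 17 · 89. Then
  φ(4539) = (3 − 1) · (17 − 1) · (89 − 1) = 2 · 16 · 88 = 2816.
So there are 2816 such integers.

Final answer: 2816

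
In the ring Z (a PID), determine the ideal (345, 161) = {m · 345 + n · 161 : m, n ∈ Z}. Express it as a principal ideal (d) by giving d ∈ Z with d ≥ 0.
In the PID Z, (a, b) is generated by gcd(a, b). Compute gcd(345, 161) with the extended Euclidean algorithm, tracking rows (r, s, t) with s·345 + t·161 = r:
  row A: (345, 1, 0)   [1·345 + 0·161 = 345]
  row B: (161, 0, 1)   [0·345 + 1·161 = 161]
  345 = 2·161 + 23   → row C = row A − 2·row B = (23, 1, −2)   [check: 1·345 − 2·161 = 23]
  161 = 7·23 + 0   → remainder 0, stop. gcd = 23 (last nonzero row C).
So gcd(345, 161) = 23, with Bézout identity 1·345 − 2·161 = 23. Containment (⊇): the Bézout identity exhibits 23 as an element of (345, 161), giving (23) ⊆ (345, 161). Containment (⊆): since 23 | 345 and 23 | 161 (345 = 23·15, 161 = 23·7), every Z-linear combination of 345 and 161 is divisible by 23, so (345, 161) ⊆ (23). Therefore (345, 161) = (23), d = 23.

Final answer: (345, 161) = (23); d = 23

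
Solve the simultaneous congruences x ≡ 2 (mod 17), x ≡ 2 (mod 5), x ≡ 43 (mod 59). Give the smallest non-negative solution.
x ≡ 1872 (mod 5015); the representative in [0, 5015) is 1872

The moduli 17, 5, 59 are pairwise coprime, so by the CRT there is a unique solution mod 17·5·59 = 5015.
Solve by successive substitution. Start with x ≡ 2 (mod 17).
  Combine with x ≡ 2 (mod 5): write x = 2 + 17·t and require 2 + 17·t ≡ 2 (mod 5), i.e. 17·t ≡ 2 − 2 ≡ 0 (mod 5). Since 17^(−1) ≡ 3 (mod 5) (17 ≡ 2 (mod 5)), t ≡ 3·0 ≡ 0 (mod 5). So x ≡ 2 + 17·0 = 2 (mod 85).
  Combine with x ≡ 43 (mod 59): write x = 2 + 85·t and require 2 + 85·t ≡ 43 (mod 59), i.e. 85·t ≡ 43 − 2 ≡ 41 (mod 59). Since 85^(−1) ≡ 25 (mod 59) (85 ≡ 26 (mod 59)), t ≡ 25·41 ≡ 22 (mod 59). So x ≡ 2 + 85·22 = 1872 (mod 5015).
Unique solution in [0, 5015): x = 1872.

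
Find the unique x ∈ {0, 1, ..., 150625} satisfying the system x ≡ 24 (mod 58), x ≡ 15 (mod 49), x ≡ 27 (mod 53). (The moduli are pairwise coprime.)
x ≡ 119330 (mod 150626); the representative in [0, 150626) is 119330

The moduli 58, 49, 53 are pairwise coprime, so by the CRT there is a unique solution mod 58·49·53 = 150626.
Solve by successive substitution. Start with x ≡ 24 (mod 58).
  Combine with x ≡ 15 (mod 49): write x = 24 + 58·t and require 24 + 58·t ≡ 15 (mod 49), i.e. 58·t ≡ 15 − 24 ≡ 40 (mod 49). Since 58^(−1) ≡ 11 (mod 49) (58 ≡ 9 (mod 49)), t ≡ 11·40 ≡ 48 (mod 49). So x ≡ 24 + 58·48 = 2808 (mod 2842).
  Combine with x ≡ 27 (mod 53): write x = 2808 + 2842·t and require 2808 + 2842·t ≡ 27 (mod 53), i.e. 2842·t ≡ 27 − 2808 ≡ 28 (mod 53). Since 2842^(−1) ≡ 45 (mod 53) (2842 ≡ 33 (mod 53)), t ≡ 45·28 ≡ 41 (mod 53). So x ≡ 2808 + 2842·41 = 119330 (mod 150626).
Unique solution in [0, 150626): x = 119330.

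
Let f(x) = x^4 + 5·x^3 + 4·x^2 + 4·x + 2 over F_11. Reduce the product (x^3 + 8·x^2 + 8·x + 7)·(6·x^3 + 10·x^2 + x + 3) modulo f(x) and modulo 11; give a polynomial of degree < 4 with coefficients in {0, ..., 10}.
a · b ≡ 7·x^3 + 8·x^2 + 5·x + 3 (mod f(x))

Multiply as integer polynomials: a · b = 6·x^6 + 58·x^5 + 129·x^4 + 133·x^3 + 102·x^2 + 31·x + 21. Reducing coefficients mod 11: a · b ≡ 6·x^6 + 3·x^5 + 8·x^4 + x^3 + 3·x^2 + 9·x + 10. Now divide by f(x) = x^4 + 5·x^3 + 4·x^2 + 4·x + 2 in F_11[x], eliminating the leading term at each step:
  leading term 6·x^6: subtract (6·x^2)·f(x) = 6·x^6 + 8·x^5 + 2·x^4 + 2·x^3 + x^2, leaving 6·x^5 + 6·x^4 + 10·x^3 + 2·x^2 + 9·x + 10 (coefficients mod 11)
  leading term 6·x^5: subtract (6·x)·f(x) = 6·x^5 + 8·x^4 + 2·x^3 + 2·x^2 + x, leaving 9·x^4 + 8·x^3 + 8·x + 10 (coefficients mod 11)
  leading term 9·x^4: subtract (9)·f(x) = 9·x^4 + x^3 + 3·x^2 + 3·x + 7, leaving 7·x^3 + 8·x^2 + 5·x + 3 (coefficients mod 11)
The degree is now < 4, so this is the remainder. Hence a · b ≡ 7·x^3 + 8·x^2 + 5·x + 3 in F_11[x]/(f).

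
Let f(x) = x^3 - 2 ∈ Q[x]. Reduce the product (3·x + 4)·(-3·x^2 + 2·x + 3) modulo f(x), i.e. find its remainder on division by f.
First multiply in Q[x] without reducing: a · b = -9·x^3 - 6·x^2 + 17·x + 12. Now divide by f(x) = x^3 - 2, eliminating the leading term at each step:
  leading term -9·x^3: subtract (-9)·f(x) = 18 - 9·x^3, leaving -6·x^2 + 17·x - 6
The degree is now < 3, so this is the remainder. Hence a · b ≡ -6·x^2 + 17·x - 6 in Q[x]/(f).

Final answer: a · b ≡ -6·x^2 + 17·x - 6 (mod f(x))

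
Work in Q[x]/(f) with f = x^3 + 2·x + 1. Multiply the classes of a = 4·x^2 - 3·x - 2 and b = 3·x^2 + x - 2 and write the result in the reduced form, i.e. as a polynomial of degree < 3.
a · b ≡ -41·x^2 + 2·x + 9 (mod f(x))

First multiply in Q[x] without reducing: a · b = 12·x^4 - 5·x^3 - 17·x^2 + 4·x + 4. Now divide by f(x) = x^3 + 2·x + 1, eliminating the leading term at each step:
  leading term 12·x^4: subtract (12·x)·f(x) = 12·x^4 + 24·x^2 + 12·x, leaving -5·x^3 - 41·x^2 - 8·x + 4
  leading term -5·x^3: subtract (-5)·f(x) = -5·x^3 - 10·x - 5, leaving -41·x^2 + 2·x + 9
The degree is now < 3, so this is the remainder. Hence a · b ≡ -41·x^2 + 2·x + 9 in Q[x]/(f).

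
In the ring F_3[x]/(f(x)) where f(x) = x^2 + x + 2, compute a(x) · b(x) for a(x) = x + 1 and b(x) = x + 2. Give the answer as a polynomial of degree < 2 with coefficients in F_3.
a · b ≡ 2·x (mod f(x))

Multiply as integer polynomials: a · b = x^2 + 3·x + 2. Reducing coefficients mod 3: a · b ≡ x^2 + 2. Now divide by f(x) = x^2 + x + 2 in F_3[x], eliminating the leading term at each step:
  leading term x^2: subtract (1)·f(x) = x^2 + x + 2, leaving 2·x (coefficients mod 3)
The degree is now < 2, so this is the remainder. Hence a · b ≡ 2·x in F_3[x]/(f).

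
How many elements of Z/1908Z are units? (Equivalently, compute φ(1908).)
An element a ∈ Z/1908Z is a unit iff gcd(a, 1908) = 1, so the number of units is φ(1908). φ is multiplicative, with φ(p^e) = p^e − p^(e−1). Factorise 1908 = 2^2 · 3^2 · 53. Then
  φ(1908) = (2^2 − 2^1) · (3^2 − 3^1) · (53 − 1) = 2 · 6 · 52 = 624.

Final answer: Z/1908Z has φ(1908) = 624 units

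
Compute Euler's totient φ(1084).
φ(1084) = 540

φ is multiplicative, with φ(p^e) = p^e − p^(e−1). Factorise 1084 = 2^2 · 271. Then
  φ(1084) = (2^2 − 2^1) · (271 − 1) = 2 · 270 = 540.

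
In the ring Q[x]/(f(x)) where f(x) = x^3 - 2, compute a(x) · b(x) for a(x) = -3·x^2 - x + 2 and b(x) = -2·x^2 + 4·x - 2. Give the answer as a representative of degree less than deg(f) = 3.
First multiply in Q[x] without reducing: a · b = 6·x^4 - 10·x^3 - 2·x^2 + 10·x - 4. Now divide by f(x) = x^3 - 2, eliminating the leading term at each step:
  leading term 6·x^4: subtract (6·x)·f(x) = 6·x^4 - 12·x, leaving -10·x^3 - 2·x^2 + 22·x - 4
  leading term -10·x^3: subtract (-10)·f(x) = 20 - 10·x^3, leaving -2·x^2 + 22·x - 24
The degree is now < 3, so this is the remainder. Hence a · b ≡ -2·x^2 + 22·x - 24 in Q[x]/(f).

Final answer: a · b ≡ -2·x^2 + 22·x - 24 (mod f(x))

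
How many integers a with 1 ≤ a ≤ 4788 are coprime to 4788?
The number of a ∈ {1, ..., 4788} with gcd(a, 4788) = 1 is by definition Euler's totient φ(4788). φ is multiplicative, with φ(p^e) = p^e − p^(e−1). Factorise 4788 = 2^2 · 3^2 · 7 · 19. Then
  φ(4788) = (2^2 − 2^1) · (3^2 − 3^1) · (7 − 1) · (19 − 1) = 2 · 6 · 6 · 18 = 1296.
So there are 1296 such integers.

Final answer: 1296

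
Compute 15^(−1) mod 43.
15^(−1) ≡ 23 (mod 43)

Apply the extended Euclidean algorithm to (43, 15), tracking rows (r, s, t) with s·43 + t·15 = r. Each division r_prev = q·r_cur + r_new produces the new row as (previous row) − q·(current row):
  row A: (43, 1, 0)   [1·43 + 0·15 = 43]
  row B: (15, 0, 1)   [0·43 + 1·15 = 15]
  43 = 2·15 + 13   → row C = row A − 2·row B = (13, 1, −2)   [check: 1·43 − 2·15 = 13]
  15 = 1·13 + 2   → row D = row B − 1·row C = (2, −1, 3)   [check: −1·43 + 3·15 = 2]
  13 = 6·2 + 1   → row E = row C − 6·row D = (1, 7, −20)   [check: 7·43 − 20·15 = 1]
  2 = 2·1 + 0   → remainder 0, stop. gcd = 1 (last nonzero row E).
The gcd is 1, so 15 is invertible mod 43. The last nonzero row gives 7·43 − 20·15 = 1, so t = −20. So 15^(−1) ≡ −20 ≡ 23 (mod 43). Verify: 15 · 23 = 345 ≡ 1 (mod 43). ✓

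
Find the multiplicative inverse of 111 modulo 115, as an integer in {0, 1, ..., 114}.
Apply the extended Euclidean algorithm to (115, 111), tracking rows (r, s, t) with s·115 + t·111 = r. Each division r_prev = q·r_cur + r_new produces the new row as (previous row) − q·(current row):
  row A: (115, 1, 0)   [1·115 + 0·111 = 115]
  row B: (111, 0, 1)   [0·115 + 1·111 = 111]
  115 = 1·111 + 4   → row C = row A − 1·row B = (4, 1, −1)   [check: 1·115 − 1·111 = 4]
  111 = 27·4 + 3   → row D = row B − 27·row C = (3, −27, 28)   [check: −27·115 + 28·111 = 3]
  4 = 1·3 + 1   → row E = row C − 1·row D = (1, 28, −29)   [check: 28·115 − 29·111 = 1]
  3 = 3·1 + 0   → remainder 0, stop. gcd = 1 (last nonzero row E).
The gcd is 1, so 111 is invertible mod 115. The last nonzero row gives 28·115 − 29·111 = 1, so t = −29. So 111^(−1) ≡ −29 ≡ 86 (mod 115). Verify: 111 · 86 = 9546 ≡ 1 (mod 115). ✓

Final answer: 111^(−1) ≡ 86 (mod 115)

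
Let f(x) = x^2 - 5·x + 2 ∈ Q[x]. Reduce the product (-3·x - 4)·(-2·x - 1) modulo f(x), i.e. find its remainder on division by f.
First multiply in Q[x] without reducing: a · b = 6·x^2 + 11·x + 4. Now divide by f(x) = x^2 - 5·x + 2, eliminating the leading term at each step:
  leading term 6·x^2: subtract (6)·f(x) = 6·x^2 - 30·x + 12, leaving 41·x - 8
The degree is now < 2, so this is the remainder. Hence a · b ≡ 41·x - 8 in Q[x]/(f).

Final answer: a · b ≡ 41·x - 8 (mod f(x))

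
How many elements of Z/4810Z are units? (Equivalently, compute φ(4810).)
An element a ∈ Z/4810Z is a unit iff gcd(a, 4810) = 1, so the number of units is φ(4810). φ is multiplicative, with φ(p^e) = p^e − p^(e−1). Factorise 4810 = 2 · 5 · 13 · 37. Then
  φ(4810) = (2 − 1) · (5 − 1) · (13 − 1) · (37 − 1) = 1 · 4 · 12 · 36 = 1728.

Final answer: Z/4810Z has φ(4810) = 1728 units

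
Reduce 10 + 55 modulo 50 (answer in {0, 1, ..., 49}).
15

Reduce the summands first: 55 ≡ 5 (mod 50), so 10 + 55 ≡ 10 + 5 (mod 50). 10 + 5 = 15; 15 = 0·50 + 15, so (10 + 55) mod 50 = 15.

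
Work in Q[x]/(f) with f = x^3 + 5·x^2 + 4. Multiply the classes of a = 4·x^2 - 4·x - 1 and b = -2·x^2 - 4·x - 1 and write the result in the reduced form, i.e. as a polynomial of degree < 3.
First multiply in Q[x] without reducing: a · b = -8·x^4 - 8·x^3 + 14·x^2 + 8·x + 1. Now divide by f(x) = x^3 + 5·x^2 + 4, eliminating the leading term at each step:
  leading term -8·x^4: subtract (-8·x)·f(x) = -8·x^4 - 40·x^3 - 32·x, leaving 32·x^3 + 14·x^2 + 40·x + 1
  leading term 32·x^3: subtract (32)·f(x) = 32·x^3 + 160·x^2 + 128, leaving -146·x^2 + 40·x - 127
The degree is now < 3, so this is the remainder. Hence a · b ≡ -146·x^2 + 40·x - 127 in Q[x]/(f).

Final answer: a · b ≡ -146·x^2 + 40·x - 127 (mod f(x))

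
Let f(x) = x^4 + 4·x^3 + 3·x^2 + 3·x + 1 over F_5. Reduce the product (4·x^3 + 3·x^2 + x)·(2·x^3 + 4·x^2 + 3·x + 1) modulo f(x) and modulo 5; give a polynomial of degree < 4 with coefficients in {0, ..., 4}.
Multiply as integer polynomials: a · b = 8·x^6 + 22·x^5 + 26·x^4 + 17·x^3 + 6·x^2 + x. Reducing coefficients mod 5: a · b ≡ 3·x^6 + 2·x^5 + x^4 + 2·x^3 + x^2 + x. Now divide by f(x) = x^4 + 4·x^3 + 3·x^2 + 3·x + 1 in F_5[x], eliminating the leading term at each step:
  leading term 3·x^6: subtract (3·x^2)·f(x) = 3·x^6 + 2·x^5 + 4·x^4 + 4·x^3 + 3·x^2, leaving 2·x^4 + 3·x^3 + 3·x^2 + x (coefficients mod 5)
  leading term 2·x^4: subtract (2)·f(x) = 2·x^4 + 3·x^3 + x^2 + x + 2, leaving 2·x^2 + 3 (coefficients mod 5)
The degree is now < 4, so this is the remainder. Hence a · b ≡ 2·x^2 + 3 in F_5[x]/(f).

Final answer: a · b ≡ 2·x^2 + 3 (mod f(x))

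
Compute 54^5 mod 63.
Use repeated squaring. Binary(5) = 101. Walk through the bits of the exponent 5 left-to-right: at each bit after the leading one, square the running value, then multiply by 54 if the bit is 1 (always reducing mod 63):
  bit 1 = 1 (leading): start with 54.
  bit 2 = 0: square 54^2 = 2916 ≡ 18 (mod 63).
  bit 3 = 1: square 18^2 = 324 ≡ 9; bit is 1, so multiply 9·54 = 486 ≡ 45 (mod 63).
Final value: 54^5 ≡ 45 (mod 63).

Final answer: 45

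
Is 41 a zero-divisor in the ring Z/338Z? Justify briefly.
gcd(41, 338) = 1, so 41 is a unit in Z/338Z (it has a multiplicative inverse). A unit cannot be a zero-divisor: if 41·b ≡ 0 then multiplying both sides by 41^(−1) gives b ≡ 0. So 41 is not a zero-divisor.

Final answer: NO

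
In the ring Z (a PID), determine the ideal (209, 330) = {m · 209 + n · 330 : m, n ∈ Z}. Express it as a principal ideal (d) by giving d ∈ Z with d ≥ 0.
(209, 330) = (11); d = 11

In the PID Z, (a, b) is generated by gcd(a, b). Compute gcd(330, 209) with the extended Euclidean algorithm, tracking rows (r, s, t) with s·330 + t·209 = r:
  row A: (330, 1, 0)   [1·330 + 0·209 = 330]
  row B: (209, 0, 1)   [0·330 + 1·209 = 209]
  330 = 1·209 + 121   → row C = row A − 1·row B = (121, 1, −1)   [check: 1·330 − 1·209 = 121]
  209 = 1·121 + 88   → row D = row B − 1·row C = (88, −1, 2)   [check: −1·330 + 2·209 = 88]
  121 = 1·88 + 33   → row E = row C − 1·row D = (33, 2, −3)   [check: 2·330 − 3·209 = 33]
  88 = 2·33 + 22   → row F = row D − 2·row E = (22, −5, 8)   [check: −5·330 + 8·209 = 22]
  33 = 1·22 + 11   → row G = row E − 1·row F = (11, 7, −11)   [check: 7·330 − 11·209 = 11]
  22 = 2·11 + 0   → remainder 0, stop. gcd = 11 (last nonzero row G).
So gcd(209, 330) = 11, with Bézout identity 7·330 − 11·209 = 11. Containment (⊇): the Bézout identity exhibits 11 as an element of (209, 330), giving (11) ⊆ (209, 330). Containment (⊆): since 11 | 209 and 11 | 330 (209 = 11·19, 330 = 11·30), every Z-linear combination of 209 and 330 is divisible by 11, so (209, 330) ⊆ (11). Therefore (209, 330) = (11), d = 11.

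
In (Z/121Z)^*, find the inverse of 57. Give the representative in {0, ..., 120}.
Apply the extended Euclidean algorithm to (121, 57), tracking rows (r, s, t) with s·121 + t·57 = r. Each division r_prev = q·r_cur + r_new produces the new row as (previous row) − q·(current row):
  row A: (121, 1, 0)   [1·121 + 0·57 = 121]
  row B: (57, 0, 1)   [0·121 + 1·57 = 57]
  121 = 2·57 + 7   → row C = row A − 2·row B = (7, 1, −2)   [check: 1·121 − 2·57 = 7]
  57 = 8·7 + 1   → row D = row B − 8·row C = (1, −8, 17)   [check: −8·121 + 17·57 = 1]
  7 = 7·1 + 0   → remainder 0, stop. gcd = 1 (last nonzero row D).
The gcd is 1, so 57 is invertible mod 121. The last nonzero row gives −8·121 + 17·57 = 1, so t = 17. So 57^(−1) ≡ 17 (mod 121). Verify: 57 · 17 = 969 ≡ 1 (mod 121). ✓

Final answer: 57^(−1) ≡ 17 (mod 121)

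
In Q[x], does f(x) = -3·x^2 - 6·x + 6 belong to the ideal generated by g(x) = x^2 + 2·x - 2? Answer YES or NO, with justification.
In Q[x] the ideal (g) consists of all multiples of g, so f ∈ (g) iff g | f, i.e. iff the remainder of f on division by g is 0. Divide f by g (g is monic, so eliminate the leading term of the running remainder at each step):
  leading term -3·x^2: subtract (-3)·g(x) = -3·x^2 - 6·x + 6, leaving 0
The remainder is 0, so f(x) = g(x) · h(x) with h(x) = -3. Hence g | f, i.e. f ∈ (g).

Final answer: YES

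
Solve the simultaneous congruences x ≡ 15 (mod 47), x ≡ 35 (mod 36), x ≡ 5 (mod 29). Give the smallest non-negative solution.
The moduli 47, 36, 29 are pairwise coprime, so by the CRT there is a unique solution mod 47·36·29 = 49068.
Solve by successive substitution. Start with x ≡ 15 (mod 47).
  Combine with x ≡ 35 (mod 36): write x = 15 + 47·t and require 15 + 47·t ≡ 35 (mod 36), i.e. 47·t ≡ 35 − 15 ≡ 20 (mod 36). Since 47^(−1) ≡ 23 (mod 36) (47 ≡ 11 (mod 36)), t ≡ 23·20 ≡ 28 (mod 36). So x ≡ 15 + 47·28 = 1331 (mod 1692).
  Combine with x ≡ 5 (mod 29): write x = 1331 + 1692·t and require 1331 + 1692·t ≡ 5 (mod 29), i.e. 1692·t ≡ 5 − 1331 ≡ 8 (mod 29). Since 1692^(−1) ≡ 3 (mod 29) (1692 ≡ 10 (mod 29)), t ≡ 3·8 ≡ 24 (mod 29). So x ≡ 1331 + 1692·24 = 41939 (mod 49068).
Unique solution in [0, 49068): x = 41939.

Final answer: x ≡ 41939 (mod 49068); the representative in [0, 49068) is 41939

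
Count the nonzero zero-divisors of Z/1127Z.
In Z/1127Z each nonzero element is either a unit (gcd with 1127 is 1) or a zero-divisor (gcd > 1). The number of units is φ(1127): factorise 1127 = 7^2 · 23, so φ(1127) = (7^2 − 7^1) · (23 − 1) = 42 · 22 = 924. The nonzero elements number 1127 − 1 = 1126. Hence the nonzero zero-divisors number 1126 − 924 = 202.

Final answer: Z/1127Z has 202 nonzero zero-divisors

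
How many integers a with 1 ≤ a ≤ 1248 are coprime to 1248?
The number of a ∈ {1, ..., 1248} with gcd(a, 1248) = 1 is by definition Euler's totient φ(1248). φ is multiplicative, with φ(p^e) = p^e − p^(e−1). Factorise 1248 = 2^5 · 3 · 13. Then
  φ(1248) = (2^5 − 2^4) · (3 − 1) · (13 − 1) = 16 · 2 · 12 = 384.
So there are 384 such integers.

Final answer: 384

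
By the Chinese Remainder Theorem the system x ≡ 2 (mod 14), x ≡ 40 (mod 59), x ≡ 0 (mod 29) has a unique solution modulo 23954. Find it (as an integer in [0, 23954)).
x ≡ 4524 (mod 23954); the representative in [0, 23954) is 4524

The moduli 14, 59, 29 are pairwise coprime, so by the CRT there is a unique solution mod 14·59·29 = 23954.
Solve by successive substitution. Start with x ≡ 2 (mod 14).
  Combine with x ≡ 40 (mod 59): write x = 2 + 14·t and require 2 + 14·t ≡ 40 (mod 59), i.e. 14·t ≡ 40 − 2 ≡ 38 (mod 59). Since 14^(−1) ≡ 38 (mod 59), t ≡ 38·38 ≡ 28 (mod 59). So x ≡ 2 + 14·28 = 394 (mod 826).
  Combine with x ≡ 0 (mod 29): write x = 394 + 826·t and require 394 + 826·t ≡ 0 (mod 29), i.e. 826·t ≡ 0 − 394 ≡ 12 (mod 29). Since 826^(−1) ≡ 27 (mod 29) (826 ≡ 14 (mod 29)), t ≡ 27·12 ≡ 5 (mod 29). So x ≡ 394 + 826·5 = 4524 (mod 23954).
Unique solution in [0, 23954): x = 4524.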